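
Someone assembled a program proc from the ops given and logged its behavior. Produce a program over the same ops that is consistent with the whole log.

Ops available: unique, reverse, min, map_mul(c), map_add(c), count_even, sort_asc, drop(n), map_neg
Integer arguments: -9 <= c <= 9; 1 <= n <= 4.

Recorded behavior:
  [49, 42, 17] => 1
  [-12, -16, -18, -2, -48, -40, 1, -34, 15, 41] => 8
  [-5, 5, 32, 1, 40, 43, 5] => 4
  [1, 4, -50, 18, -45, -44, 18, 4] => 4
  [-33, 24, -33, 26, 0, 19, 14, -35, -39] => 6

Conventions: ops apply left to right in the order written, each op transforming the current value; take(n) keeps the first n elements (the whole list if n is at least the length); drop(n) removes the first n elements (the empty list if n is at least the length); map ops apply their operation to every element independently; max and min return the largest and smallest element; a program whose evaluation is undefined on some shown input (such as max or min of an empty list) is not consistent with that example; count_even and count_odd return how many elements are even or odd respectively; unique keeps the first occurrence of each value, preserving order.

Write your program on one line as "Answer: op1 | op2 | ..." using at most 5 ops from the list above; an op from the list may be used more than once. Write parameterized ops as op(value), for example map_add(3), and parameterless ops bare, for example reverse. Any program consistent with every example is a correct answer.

unique | drop(2) | map_mul(4) | map_neg | count_even

Check, running the answer program on each example:
  [49, 42, 17] -> [49, 42, 17] -> [17] -> [68] -> [-68] -> 1
  [-12, -16, -18, -2, -48, -40, 1, -34, 15, 41] -> [-12, -16, -18, -2, -48, -40, 1, -34, 15, 41] -> [-18, -2, -48, -40, 1, -34, 15, 41] -> [-72, -8, -192, -160, 4, -136, 60, 164] -> [72, 8, 192, 160, -4, 136, -60, -164] -> 8
  [-5, 5, 32, 1, 40, 43, 5] -> [-5, 5, 32, 1, 40, 43] -> [32, 1, 40, 43] -> [128, 4, 160, 172] -> [-128, -4, -160, -172] -> 4
  [1, 4, -50, 18, -45, -44, 18, 4] -> [1, 4, -50, 18, -45, -44] -> [-50, 18, -45, -44] -> [-200, 72, -180, -176] -> [200, -72, 180, 176] -> 4
  [-33, 24, -33, 26, 0, 19, 14, -35, -39] -> [-33, 24, 26, 0, 19, 14, -35, -39] -> [26, 0, 19, 14, -35, -39] -> [104, 0, 76, 56, -140, -156] -> [-104, 0, -76, -56, 140, 156] -> 6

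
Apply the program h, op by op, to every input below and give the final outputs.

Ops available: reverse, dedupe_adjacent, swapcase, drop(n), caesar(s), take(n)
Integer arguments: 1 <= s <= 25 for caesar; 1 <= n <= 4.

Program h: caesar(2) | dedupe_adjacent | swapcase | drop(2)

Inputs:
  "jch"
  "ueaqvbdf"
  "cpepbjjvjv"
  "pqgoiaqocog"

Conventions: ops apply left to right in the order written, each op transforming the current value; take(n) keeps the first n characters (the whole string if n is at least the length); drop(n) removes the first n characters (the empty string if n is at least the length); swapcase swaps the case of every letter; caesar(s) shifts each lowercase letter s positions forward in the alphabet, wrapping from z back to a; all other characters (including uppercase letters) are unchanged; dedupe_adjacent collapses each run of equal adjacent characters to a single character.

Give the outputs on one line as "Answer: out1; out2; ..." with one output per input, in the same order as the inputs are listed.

Execution, op by op:
  "jch" -> "lej" -> "lej" -> "LEJ" -> "J"
  "ueaqvbdf" -> "wgcsxdfh" -> "wgcsxdfh" -> "WGCSXDFH" -> "CSXDFH"
  "cpepbjjvjv" -> "ergrdllxlx" -> "ergrdlxlx" -> "ERGRDLXLX" -> "GRDLXLX"
  "pqgoiaqocog" -> "rsiqkcsqeqi" -> "rsiqkcsqeqi" -> "RSIQKCSQEQI" -> "IQKCSQEQI"

"J"; "CSXDFH"; "GRDLXLX"; "IQKCSQEQI"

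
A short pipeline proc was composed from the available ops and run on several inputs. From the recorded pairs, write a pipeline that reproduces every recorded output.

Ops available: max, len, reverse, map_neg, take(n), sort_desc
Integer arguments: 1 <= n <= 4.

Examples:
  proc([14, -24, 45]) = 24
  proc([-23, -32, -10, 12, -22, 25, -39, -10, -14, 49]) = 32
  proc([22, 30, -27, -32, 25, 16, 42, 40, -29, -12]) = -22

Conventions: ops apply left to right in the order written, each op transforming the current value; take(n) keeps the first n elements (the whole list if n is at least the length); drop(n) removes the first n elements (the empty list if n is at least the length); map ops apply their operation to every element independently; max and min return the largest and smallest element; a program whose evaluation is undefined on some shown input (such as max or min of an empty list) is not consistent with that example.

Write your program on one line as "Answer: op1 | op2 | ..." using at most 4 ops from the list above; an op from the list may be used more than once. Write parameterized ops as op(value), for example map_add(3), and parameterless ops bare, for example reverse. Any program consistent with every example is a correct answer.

take(2) | map_neg | sort_desc | max

Check, running the answer program on each example:
  [14, -24, 45] -> [14, -24] -> [-14, 24] -> [24, -14] -> 24
  [-23, -32, -10, 12, -22, 25, -39, -10, -14, 49] -> [-23, -32] -> [23, 32] -> [32, 23] -> 32
  [22, 30, -27, -32, 25, 16, 42, 40, -29, -12] -> [22, 30] -> [-22, -30] -> [-22, -30] -> -22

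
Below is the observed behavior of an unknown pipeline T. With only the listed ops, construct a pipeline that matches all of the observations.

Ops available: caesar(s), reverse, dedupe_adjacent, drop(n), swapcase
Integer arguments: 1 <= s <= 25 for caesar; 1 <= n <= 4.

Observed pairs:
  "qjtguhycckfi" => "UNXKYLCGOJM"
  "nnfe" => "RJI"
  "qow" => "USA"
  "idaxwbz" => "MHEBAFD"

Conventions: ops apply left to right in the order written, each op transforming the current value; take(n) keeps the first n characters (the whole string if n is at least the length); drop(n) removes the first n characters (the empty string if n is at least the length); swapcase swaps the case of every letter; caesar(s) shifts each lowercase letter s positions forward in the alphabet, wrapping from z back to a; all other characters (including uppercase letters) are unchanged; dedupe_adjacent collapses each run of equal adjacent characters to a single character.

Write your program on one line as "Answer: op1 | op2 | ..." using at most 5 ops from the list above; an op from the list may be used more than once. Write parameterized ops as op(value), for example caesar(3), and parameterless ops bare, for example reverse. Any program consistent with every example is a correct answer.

dedupe_adjacent | reverse | caesar(4) | reverse | swapcase

Check, running the answer program on each example:
  "qjtguhycckfi" -> "qjtguhyckfi" -> "ifkcyhugtjq" -> "mjogclykxnu" -> "unxkylcgojm" -> "UNXKYLCGOJM"
  "nnfe" -> "nfe" -> "efn" -> "ijr" -> "rji" -> "RJI"
  "qow" -> "qow" -> "woq" -> "asu" -> "usa" -> "USA"
  "idaxwbz" -> "idaxwbz" -> "zbwxadi" -> "dfabehm" -> "mhebafd" -> "MHEBAFD"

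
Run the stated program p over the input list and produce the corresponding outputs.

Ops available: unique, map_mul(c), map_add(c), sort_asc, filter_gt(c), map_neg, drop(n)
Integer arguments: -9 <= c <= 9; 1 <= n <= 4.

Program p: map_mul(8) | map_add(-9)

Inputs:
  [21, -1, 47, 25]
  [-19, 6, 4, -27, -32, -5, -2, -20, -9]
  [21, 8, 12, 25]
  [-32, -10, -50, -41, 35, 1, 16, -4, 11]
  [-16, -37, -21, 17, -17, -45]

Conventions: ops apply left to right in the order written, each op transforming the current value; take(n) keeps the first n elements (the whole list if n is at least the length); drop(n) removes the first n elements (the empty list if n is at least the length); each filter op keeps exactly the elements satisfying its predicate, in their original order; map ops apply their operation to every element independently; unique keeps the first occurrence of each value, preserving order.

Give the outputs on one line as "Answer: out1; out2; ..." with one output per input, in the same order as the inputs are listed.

Execution, op by op:
  [21, -1, 47, 25] -> [168, -8, 376, 200] -> [159, -17, 367, 191]
  [-19, 6, 4, -27, -32, -5, -2, -20, -9] -> [-152, 48, 32, -216, -256, -40, -16, -160, -72] -> [-161, 39, 23, -225, -265, -49, -25, -169, -81]
  [21, 8, 12, 25] -> [168, 64, 96, 200] -> [159, 55, 87, 191]
  [-32, -10, -50, -41, 35, 1, 16, -4, 11] -> [-256, -80, -400, -328, 280, 8, 128, -32, 88] -> [-265, -89, -409, -337, 271, -1, 119, -41, 79]
  [-16, -37, -21, 17, -17, -45] -> [-128, -296, -168, 136, -136, -360] -> [-137, -305, -177, 127, -145, -369]

[159, -17, 367, 191]; [-161, 39, 23, -225, -265, -49, -25, -169, -81]; [159, 55, 87, 191]; [-265, -89, -409, -337, 271, -1, 119, -41, 79]; [-137, -305, -177, 127, -145, -369]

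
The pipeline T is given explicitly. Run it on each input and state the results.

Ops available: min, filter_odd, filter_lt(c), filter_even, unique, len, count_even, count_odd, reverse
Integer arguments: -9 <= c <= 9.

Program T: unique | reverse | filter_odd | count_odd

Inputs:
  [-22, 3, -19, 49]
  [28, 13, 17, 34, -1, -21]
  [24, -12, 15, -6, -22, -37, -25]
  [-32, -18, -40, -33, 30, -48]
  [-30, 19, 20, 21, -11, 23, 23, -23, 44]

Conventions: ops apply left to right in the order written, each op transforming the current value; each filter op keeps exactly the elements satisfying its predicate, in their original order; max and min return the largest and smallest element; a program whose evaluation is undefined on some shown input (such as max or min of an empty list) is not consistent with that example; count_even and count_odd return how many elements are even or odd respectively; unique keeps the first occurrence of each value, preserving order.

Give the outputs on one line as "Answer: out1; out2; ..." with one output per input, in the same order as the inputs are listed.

Execution, op by op:
  [-22, 3, -19, 49] -> [-22, 3, -19, 49] -> [49, -19, 3, -22] -> [49, -19, 3] -> 3
  [28, 13, 17, 34, -1, -21] -> [28, 13, 17, 34, -1, -21] -> [-21, -1, 34, 17, 13, 28] -> [-21, -1, 17, 13] -> 4
  [24, -12, 15, -6, -22, -37, -25] -> [24, -12, 15, -6, -22, -37, -25] -> [-25, -37, -22, -6, 15, -12, 24] -> [-25, -37, 15] -> 3
  [-32, -18, -40, -33, 30, -48] -> [-32, -18, -40, -33, 30, -48] -> [-48, 30, -33, -40, -18, -32] -> [-33] -> 1
  [-30, 19, 20, 21, -11, 23, 23, -23, 44] -> [-30, 19, 20, 21, -11, 23, -23, 44] -> [44, -23, 23, -11, 21, 20, 19, -30] -> [-23, 23, -11, 21, 19] -> 5

3; 4; 3; 1; 5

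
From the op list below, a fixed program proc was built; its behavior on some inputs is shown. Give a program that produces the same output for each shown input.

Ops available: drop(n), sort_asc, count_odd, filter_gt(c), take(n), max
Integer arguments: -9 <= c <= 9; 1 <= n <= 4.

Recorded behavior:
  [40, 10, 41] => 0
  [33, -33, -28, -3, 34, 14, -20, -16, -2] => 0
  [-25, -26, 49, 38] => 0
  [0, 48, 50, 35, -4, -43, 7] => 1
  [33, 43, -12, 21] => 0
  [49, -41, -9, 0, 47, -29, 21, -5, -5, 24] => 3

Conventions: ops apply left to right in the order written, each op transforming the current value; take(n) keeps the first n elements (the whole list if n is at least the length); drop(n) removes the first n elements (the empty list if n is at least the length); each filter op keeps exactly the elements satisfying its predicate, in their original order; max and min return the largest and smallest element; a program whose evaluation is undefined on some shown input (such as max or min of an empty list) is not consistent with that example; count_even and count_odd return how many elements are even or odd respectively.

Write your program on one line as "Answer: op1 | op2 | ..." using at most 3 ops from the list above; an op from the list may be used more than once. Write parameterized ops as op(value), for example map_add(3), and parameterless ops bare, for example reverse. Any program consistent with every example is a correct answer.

drop(4) | drop(2) | count_odd

Check, running the answer program on each example:
  [40, 10, 41] -> [] -> [] -> 0
  [33, -33, -28, -3, 34, 14, -20, -16, -2] -> [34, 14, -20, -16, -2] -> [-20, -16, -2] -> 0
  [-25, -26, 49, 38] -> [] -> [] -> 0
  [0, 48, 50, 35, -4, -43, 7] -> [-4, -43, 7] -> [7] -> 1
  [33, 43, -12, 21] -> [] -> [] -> 0
  [49, -41, -9, 0, 47, -29, 21, -5, -5, 24] -> [47, -29, 21, -5, -5, 24] -> [21, -5, -5, 24] -> 3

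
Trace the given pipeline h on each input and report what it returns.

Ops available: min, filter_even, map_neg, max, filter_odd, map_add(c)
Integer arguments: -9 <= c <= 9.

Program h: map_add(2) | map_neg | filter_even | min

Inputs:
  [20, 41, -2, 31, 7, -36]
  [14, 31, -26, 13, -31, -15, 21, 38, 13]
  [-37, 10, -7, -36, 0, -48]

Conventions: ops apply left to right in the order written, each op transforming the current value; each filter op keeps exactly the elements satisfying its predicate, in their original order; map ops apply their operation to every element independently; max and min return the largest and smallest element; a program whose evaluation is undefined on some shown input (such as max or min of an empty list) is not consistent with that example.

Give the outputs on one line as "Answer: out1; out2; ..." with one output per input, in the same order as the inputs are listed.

Execution, op by op:
  [20, 41, -2, 31, 7, -36] -> [22, 43, 0, 33, 9, -34] -> [-22, -43, 0, -33, -9, 34] -> [-22, 0, 34] -> -22
  [14, 31, -26, 13, -31, -15, 21, 38, 13] -> [16, 33, -24, 15, -29, -13, 23, 40, 15] -> [-16, -33, 24, -15, 29, 13, -23, -40, -15] -> [-16, 24, -40] -> -40
  [-37, 10, -7, -36, 0, -48] -> [-35, 12, -5, -34, 2, -46] -> [35, -12, 5, 34, -2, 46] -> [-12, 34, -2, 46] -> -12

-22; -40; -12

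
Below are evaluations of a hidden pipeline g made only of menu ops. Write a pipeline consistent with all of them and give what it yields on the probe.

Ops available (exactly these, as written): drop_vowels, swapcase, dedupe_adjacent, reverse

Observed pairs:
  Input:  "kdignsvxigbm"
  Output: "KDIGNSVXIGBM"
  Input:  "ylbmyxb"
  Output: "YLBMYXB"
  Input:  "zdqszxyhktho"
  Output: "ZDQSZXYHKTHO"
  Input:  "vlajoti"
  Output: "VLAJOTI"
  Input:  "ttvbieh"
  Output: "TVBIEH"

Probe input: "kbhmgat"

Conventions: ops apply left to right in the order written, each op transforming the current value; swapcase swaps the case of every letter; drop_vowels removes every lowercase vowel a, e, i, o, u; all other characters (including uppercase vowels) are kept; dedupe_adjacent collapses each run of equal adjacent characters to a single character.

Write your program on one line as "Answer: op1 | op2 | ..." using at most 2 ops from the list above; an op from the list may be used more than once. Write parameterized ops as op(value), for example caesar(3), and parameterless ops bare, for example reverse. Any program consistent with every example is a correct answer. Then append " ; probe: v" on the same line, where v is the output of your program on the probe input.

dedupe_adjacent | swapcase ; probe: "KBHMGAT"

Check, running the answer program on each example:
  "kdignsvxigbm" -> "kdignsvxigbm" -> "KDIGNSVXIGBM"
  "ylbmyxb" -> "ylbmyxb" -> "YLBMYXB"
  "zdqszxyhktho" -> "zdqszxyhktho" -> "ZDQSZXYHKTHO"
  "vlajoti" -> "vlajoti" -> "VLAJOTI"
  "ttvbieh" -> "tvbieh" -> "TVBIEH"
  probe: "kbhmgat" -> "kbhmgat" -> "KBHMGAT"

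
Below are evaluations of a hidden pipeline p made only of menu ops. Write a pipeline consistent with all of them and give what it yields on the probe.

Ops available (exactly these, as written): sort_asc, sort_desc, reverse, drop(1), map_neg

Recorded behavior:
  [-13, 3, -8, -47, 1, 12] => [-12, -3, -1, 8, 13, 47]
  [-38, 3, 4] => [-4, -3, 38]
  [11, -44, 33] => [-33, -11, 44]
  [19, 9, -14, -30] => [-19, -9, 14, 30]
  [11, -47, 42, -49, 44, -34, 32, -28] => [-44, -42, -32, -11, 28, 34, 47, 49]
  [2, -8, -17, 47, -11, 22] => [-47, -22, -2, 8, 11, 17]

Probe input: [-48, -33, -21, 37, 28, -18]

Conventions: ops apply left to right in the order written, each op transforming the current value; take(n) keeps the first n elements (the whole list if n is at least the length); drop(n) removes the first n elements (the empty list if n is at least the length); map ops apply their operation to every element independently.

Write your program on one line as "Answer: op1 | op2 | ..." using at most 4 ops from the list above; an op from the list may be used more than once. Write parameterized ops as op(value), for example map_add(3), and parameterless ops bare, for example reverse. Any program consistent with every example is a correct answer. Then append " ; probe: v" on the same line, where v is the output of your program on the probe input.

sort_asc | sort_desc | map_neg ; probe: [-37, -28, 18, 21, 33, 48]

Check, running the answer program on each example:
  [-13, 3, -8, -47, 1, 12] -> [-47, -13, -8, 1, 3, 12] -> [12, 3, 1, -8, -13, -47] -> [-12, -3, -1, 8, 13, 47]
  [-38, 3, 4] -> [-38, 3, 4] -> [4, 3, -38] -> [-4, -3, 38]
  [11, -44, 33] -> [-44, 11, 33] -> [33, 11, -44] -> [-33, -11, 44]
  [19, 9, -14, -30] -> [-30, -14, 9, 19] -> [19, 9, -14, -30] -> [-19, -9, 14, 30]
  [11, -47, 42, -49, 44, -34, 32, -28] -> [-49, -47, -34, -28, 11, 32, 42, 44] -> [44, 42, 32, 11, -28, -34, -47, -49] -> [-44, -42, -32, -11, 28, 34, 47, 49]
  [2, -8, -17, 47, -11, 22] -> [-17, -11, -8, 2, 22, 47] -> [47, 22, 2, -8, -11, -17] -> [-47, -22, -2, 8, 11, 17]
  probe: [-48, -33, -21, 37, 28, -18] -> [-48, -33, -21, -18, 28, 37] -> [37, 28, -18, -21, -33, -48] -> [-37, -28, 18, 21, 33, 48]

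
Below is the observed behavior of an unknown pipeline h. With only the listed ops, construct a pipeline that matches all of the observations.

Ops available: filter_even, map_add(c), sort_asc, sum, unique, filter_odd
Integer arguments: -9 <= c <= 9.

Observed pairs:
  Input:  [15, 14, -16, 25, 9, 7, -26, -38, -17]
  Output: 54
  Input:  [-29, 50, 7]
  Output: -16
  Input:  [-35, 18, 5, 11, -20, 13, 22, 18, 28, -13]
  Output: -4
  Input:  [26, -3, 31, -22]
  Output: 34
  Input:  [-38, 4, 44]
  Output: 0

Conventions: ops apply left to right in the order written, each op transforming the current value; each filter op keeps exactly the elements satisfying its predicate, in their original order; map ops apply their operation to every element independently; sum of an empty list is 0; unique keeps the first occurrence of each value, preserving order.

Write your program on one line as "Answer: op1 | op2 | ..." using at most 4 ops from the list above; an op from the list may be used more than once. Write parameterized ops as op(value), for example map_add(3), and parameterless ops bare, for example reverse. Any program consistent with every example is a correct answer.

filter_odd | map_add(3) | sort_asc | sum

Check, running the answer program on each example:
  [15, 14, -16, 25, 9, 7, -26, -38, -17] -> [15, 25, 9, 7, -17] -> [18, 28, 12, 10, -14] -> [-14, 10, 12, 18, 28] -> 54
  [-29, 50, 7] -> [-29, 7] -> [-26, 10] -> [-26, 10] -> -16
  [-35, 18, 5, 11, -20, 13, 22, 18, 28, -13] -> [-35, 5, 11, 13, -13] -> [-32, 8, 14, 16, -10] -> [-32, -10, 8, 14, 16] -> -4
  [26, -3, 31, -22] -> [-3, 31] -> [0, 34] -> [0, 34] -> 34
  [-38, 4, 44] -> [] -> [] -> [] -> 0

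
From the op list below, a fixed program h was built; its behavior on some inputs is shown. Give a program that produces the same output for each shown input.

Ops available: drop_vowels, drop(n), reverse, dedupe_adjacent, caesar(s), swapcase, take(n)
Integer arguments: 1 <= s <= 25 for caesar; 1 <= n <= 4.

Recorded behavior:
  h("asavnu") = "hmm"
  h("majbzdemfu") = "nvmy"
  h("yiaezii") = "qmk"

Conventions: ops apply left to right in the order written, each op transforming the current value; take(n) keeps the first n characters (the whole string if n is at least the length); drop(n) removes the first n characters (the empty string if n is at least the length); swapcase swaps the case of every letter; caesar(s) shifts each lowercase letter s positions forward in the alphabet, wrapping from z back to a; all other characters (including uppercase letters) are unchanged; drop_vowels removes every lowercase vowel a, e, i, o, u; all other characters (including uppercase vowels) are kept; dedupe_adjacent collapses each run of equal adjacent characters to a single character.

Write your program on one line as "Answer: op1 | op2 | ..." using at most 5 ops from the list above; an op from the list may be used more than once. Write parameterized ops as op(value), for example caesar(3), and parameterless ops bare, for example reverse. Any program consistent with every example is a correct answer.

take(4) | caesar(7) | caesar(5) | reverse | drop_vowels

Check, running the answer program on each example:
  "asavnu" -> "asav" -> "hzhc" -> "memh" -> "hmem" -> "hmm"
  "majbzdemfu" -> "majb" -> "thqi" -> "ymvn" -> "nvmy" -> "nvmy"
  "yiaezii" -> "yiae" -> "fphl" -> "kumq" -> "qmuk" -> "qmk"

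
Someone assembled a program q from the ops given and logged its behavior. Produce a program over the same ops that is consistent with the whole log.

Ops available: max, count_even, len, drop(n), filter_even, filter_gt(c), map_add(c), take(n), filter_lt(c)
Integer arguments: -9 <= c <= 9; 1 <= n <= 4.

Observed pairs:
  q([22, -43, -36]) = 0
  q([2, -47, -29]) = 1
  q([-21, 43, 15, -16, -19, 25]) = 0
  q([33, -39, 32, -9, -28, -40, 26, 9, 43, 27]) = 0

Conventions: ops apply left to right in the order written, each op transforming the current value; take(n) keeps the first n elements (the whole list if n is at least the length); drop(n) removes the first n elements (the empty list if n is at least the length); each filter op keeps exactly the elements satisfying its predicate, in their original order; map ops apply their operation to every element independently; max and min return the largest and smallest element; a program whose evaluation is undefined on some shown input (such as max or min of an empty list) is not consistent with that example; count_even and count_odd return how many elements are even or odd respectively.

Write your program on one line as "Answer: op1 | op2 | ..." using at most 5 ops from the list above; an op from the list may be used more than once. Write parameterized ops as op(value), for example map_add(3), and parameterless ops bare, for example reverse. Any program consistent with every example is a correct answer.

take(2) | filter_gt(-4) | filter_lt(7) | map_add(-4) | len

Check, running the answer program on each example:
  [22, -43, -36] -> [22, -43] -> [22] -> [] -> [] -> 0
  [2, -47, -29] -> [2, -47] -> [2] -> [2] -> [-2] -> 1
  [-21, 43, 15, -16, -19, 25] -> [-21, 43] -> [43] -> [] -> [] -> 0
  [33, -39, 32, -9, -28, -40, 26, 9, 43, 27] -> [33, -39] -> [33] -> [] -> [] -> 0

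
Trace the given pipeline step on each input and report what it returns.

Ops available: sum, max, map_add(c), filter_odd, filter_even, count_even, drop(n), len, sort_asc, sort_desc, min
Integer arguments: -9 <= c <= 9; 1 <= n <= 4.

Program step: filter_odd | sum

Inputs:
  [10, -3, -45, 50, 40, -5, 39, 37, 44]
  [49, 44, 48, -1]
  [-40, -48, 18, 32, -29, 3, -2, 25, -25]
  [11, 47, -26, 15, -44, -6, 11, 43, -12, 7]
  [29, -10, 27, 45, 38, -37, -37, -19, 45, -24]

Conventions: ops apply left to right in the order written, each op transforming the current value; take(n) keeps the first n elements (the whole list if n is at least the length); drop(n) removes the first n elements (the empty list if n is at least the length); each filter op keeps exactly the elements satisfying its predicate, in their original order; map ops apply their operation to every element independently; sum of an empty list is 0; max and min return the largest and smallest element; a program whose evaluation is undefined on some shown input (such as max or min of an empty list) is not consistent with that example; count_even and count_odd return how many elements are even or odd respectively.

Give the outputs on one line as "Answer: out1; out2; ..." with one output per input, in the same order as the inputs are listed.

23; 48; -26; 134; 53

Execution, op by op:
  [10, -3, -45, 50, 40, -5, 39, 37, 44] -> [-3, -45, -5, 39, 37] -> 23
  [49, 44, 48, -1] -> [49, -1] -> 48
  [-40, -48, 18, 32, -29, 3, -2, 25, -25] -> [-29, 3, 25, -25] -> -26
  [11, 47, -26, 15, -44, -6, 11, 43, -12, 7] -> [11, 47, 15, 11, 43, 7] -> 134
  [29, -10, 27, 45, 38, -37, -37, -19, 45, -24] -> [29, 27, 45, -37, -37, -19, 45] -> 53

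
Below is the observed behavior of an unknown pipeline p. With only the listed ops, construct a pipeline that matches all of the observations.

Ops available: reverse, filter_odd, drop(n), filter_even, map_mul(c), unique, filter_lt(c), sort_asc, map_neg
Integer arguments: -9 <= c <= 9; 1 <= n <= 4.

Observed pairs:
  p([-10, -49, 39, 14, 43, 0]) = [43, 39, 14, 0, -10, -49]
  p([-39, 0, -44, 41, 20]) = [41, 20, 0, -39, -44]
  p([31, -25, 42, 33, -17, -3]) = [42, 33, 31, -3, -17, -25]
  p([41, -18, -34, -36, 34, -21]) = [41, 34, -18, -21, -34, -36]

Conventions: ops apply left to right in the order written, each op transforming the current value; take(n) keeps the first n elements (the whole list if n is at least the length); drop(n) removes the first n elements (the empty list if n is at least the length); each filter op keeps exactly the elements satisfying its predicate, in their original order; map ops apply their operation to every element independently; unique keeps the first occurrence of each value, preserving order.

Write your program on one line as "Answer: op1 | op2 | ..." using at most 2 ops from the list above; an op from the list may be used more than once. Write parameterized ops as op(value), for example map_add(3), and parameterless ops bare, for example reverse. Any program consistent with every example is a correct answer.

sort_asc | reverse

Check, running the answer program on each example:
  [-10, -49, 39, 14, 43, 0] -> [-49, -10, 0, 14, 39, 43] -> [43, 39, 14, 0, -10, -49]
  [-39, 0, -44, 41, 20] -> [-44, -39, 0, 20, 41] -> [41, 20, 0, -39, -44]
  [31, -25, 42, 33, -17, -3] -> [-25, -17, -3, 31, 33, 42] -> [42, 33, 31, -3, -17, -25]
  [41, -18, -34, -36, 34, -21] -> [-36, -34, -21, -18, 34, 41] -> [41, 34, -18, -21, -34, -36]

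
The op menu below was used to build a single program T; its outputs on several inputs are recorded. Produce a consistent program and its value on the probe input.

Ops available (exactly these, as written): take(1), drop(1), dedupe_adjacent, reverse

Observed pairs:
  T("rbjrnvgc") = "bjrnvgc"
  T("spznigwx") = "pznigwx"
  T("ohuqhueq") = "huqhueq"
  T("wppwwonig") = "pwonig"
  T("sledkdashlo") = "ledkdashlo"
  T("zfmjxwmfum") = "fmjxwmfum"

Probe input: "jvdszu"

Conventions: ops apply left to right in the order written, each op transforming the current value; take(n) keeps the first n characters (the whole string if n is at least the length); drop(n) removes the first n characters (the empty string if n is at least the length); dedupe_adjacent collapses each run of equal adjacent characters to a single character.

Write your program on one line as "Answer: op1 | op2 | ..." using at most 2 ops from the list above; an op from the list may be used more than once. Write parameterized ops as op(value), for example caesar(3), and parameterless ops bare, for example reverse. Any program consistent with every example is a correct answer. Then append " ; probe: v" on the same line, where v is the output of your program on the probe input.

drop(1) | dedupe_adjacent ; probe: "vdszu"

Check, running the answer program on each example:
  "rbjrnvgc" -> "bjrnvgc" -> "bjrnvgc"
  "spznigwx" -> "pznigwx" -> "pznigwx"
  "ohuqhueq" -> "huqhueq" -> "huqhueq"
  "wppwwonig" -> "ppwwonig" -> "pwonig"
  "sledkdashlo" -> "ledkdashlo" -> "ledkdashlo"
  "zfmjxwmfum" -> "fmjxwmfum" -> "fmjxwmfum"
  probe: "jvdszu" -> "vdszu" -> "vdszu"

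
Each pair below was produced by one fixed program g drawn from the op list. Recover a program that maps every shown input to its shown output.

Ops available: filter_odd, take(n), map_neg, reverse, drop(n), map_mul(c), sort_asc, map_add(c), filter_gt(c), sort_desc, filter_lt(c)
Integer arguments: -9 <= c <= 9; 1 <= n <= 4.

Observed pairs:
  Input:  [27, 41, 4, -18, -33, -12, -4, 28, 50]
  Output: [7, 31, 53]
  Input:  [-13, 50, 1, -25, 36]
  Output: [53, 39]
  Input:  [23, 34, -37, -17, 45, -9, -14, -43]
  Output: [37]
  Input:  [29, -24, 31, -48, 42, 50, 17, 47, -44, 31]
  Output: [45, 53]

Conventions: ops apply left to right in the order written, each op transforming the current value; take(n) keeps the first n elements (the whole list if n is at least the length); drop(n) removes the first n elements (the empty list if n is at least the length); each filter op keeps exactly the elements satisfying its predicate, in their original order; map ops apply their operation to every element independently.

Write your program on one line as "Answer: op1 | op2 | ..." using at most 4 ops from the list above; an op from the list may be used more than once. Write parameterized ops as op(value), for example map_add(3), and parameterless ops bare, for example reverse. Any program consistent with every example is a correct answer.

map_add(3) | filter_odd | filter_gt(1)

Check, running the answer program on each example:
  [27, 41, 4, -18, -33, -12, -4, 28, 50] -> [30, 44, 7, -15, -30, -9, -1, 31, 53] -> [7, -15, -9, -1, 31, 53] -> [7, 31, 53]
  [-13, 50, 1, -25, 36] -> [-10, 53, 4, -22, 39] -> [53, 39] -> [53, 39]
  [23, 34, -37, -17, 45, -9, -14, -43] -> [26, 37, -34, -14, 48, -6, -11, -40] -> [37, -11] -> [37]
  [29, -24, 31, -48, 42, 50, 17, 47, -44, 31] -> [32, -21, 34, -45, 45, 53, 20, 50, -41, 34] -> [-21, -45, 45, 53, -41] -> [45, 53]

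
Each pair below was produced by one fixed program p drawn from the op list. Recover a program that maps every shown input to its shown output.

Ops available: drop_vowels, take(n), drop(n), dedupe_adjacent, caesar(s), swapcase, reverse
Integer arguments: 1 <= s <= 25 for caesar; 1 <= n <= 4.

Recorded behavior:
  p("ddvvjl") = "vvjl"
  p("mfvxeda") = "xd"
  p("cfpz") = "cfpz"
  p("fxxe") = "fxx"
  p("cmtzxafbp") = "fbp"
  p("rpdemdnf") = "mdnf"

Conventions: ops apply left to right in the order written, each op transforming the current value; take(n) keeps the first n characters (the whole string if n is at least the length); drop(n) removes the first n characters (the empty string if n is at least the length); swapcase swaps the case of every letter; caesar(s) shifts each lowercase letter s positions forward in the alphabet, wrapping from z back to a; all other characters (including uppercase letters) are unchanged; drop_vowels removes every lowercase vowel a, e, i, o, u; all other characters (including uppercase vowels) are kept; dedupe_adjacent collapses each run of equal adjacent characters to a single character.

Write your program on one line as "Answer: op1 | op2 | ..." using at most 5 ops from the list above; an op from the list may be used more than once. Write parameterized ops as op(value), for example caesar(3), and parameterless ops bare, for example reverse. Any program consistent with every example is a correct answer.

reverse | take(4) | drop_vowels | reverse

Check, running the answer program on each example:
  "ddvvjl" -> "ljvvdd" -> "ljvv" -> "ljvv" -> "vvjl"
  "mfvxeda" -> "adexvfm" -> "adex" -> "dx" -> "xd"
  "cfpz" -> "zpfc" -> "zpfc" -> "zpfc" -> "cfpz"
  "fxxe" -> "exxf" -> "exxf" -> "xxf" -> "fxx"
  "cmtzxafbp" -> "pbfaxztmc" -> "pbfa" -> "pbf" -> "fbp"
  "rpdemdnf" -> "fndmedpr" -> "fndm" -> "fndm" -> "mdnf"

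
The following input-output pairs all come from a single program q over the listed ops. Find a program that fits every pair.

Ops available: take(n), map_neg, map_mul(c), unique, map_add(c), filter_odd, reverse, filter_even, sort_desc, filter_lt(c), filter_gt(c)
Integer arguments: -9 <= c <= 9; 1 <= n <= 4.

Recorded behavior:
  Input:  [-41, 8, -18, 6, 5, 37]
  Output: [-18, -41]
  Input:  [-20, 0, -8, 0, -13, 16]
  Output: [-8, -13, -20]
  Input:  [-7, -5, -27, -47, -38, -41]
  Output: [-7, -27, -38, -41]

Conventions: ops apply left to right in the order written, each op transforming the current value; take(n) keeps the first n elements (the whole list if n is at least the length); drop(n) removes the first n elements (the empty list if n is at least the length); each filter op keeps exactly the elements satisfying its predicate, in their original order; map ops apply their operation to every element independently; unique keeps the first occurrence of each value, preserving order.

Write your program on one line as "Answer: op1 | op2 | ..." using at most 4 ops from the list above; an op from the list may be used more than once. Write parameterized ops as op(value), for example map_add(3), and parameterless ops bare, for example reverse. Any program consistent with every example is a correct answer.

sort_desc | filter_lt(-6) | take(4)

Check, running the answer program on each example:
  [-41, 8, -18, 6, 5, 37] -> [37, 8, 6, 5, -18, -41] -> [-18, -41] -> [-18, -41]
  [-20, 0, -8, 0, -13, 16] -> [16, 0, 0, -8, -13, -20] -> [-8, -13, -20] -> [-8, -13, -20]
  [-7, -5, -27, -47, -38, -41] -> [-5, -7, -27, -38, -41, -47] -> [-7, -27, -38, -41, -47] -> [-7, -27, -38, -41]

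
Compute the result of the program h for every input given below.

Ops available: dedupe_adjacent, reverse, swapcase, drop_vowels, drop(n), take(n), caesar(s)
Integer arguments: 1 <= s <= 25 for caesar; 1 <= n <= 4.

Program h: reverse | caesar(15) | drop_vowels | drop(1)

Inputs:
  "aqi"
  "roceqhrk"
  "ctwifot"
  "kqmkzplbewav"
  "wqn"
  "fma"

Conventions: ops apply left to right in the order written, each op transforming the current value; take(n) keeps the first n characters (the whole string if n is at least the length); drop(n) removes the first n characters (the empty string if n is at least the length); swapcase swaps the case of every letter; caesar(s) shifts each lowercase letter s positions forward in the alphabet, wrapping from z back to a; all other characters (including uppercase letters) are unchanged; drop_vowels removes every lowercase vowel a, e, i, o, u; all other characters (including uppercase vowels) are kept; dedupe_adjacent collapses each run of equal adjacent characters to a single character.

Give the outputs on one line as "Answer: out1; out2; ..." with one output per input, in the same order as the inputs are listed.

Execution, op by op:
  "aqi" -> "iqa" -> "xfp" -> "xfp" -> "fp"
  "roceqhrk" -> "krhqecor" -> "zgwftrdg" -> "zgwftrdg" -> "gwftrdg"
  "ctwifot" -> "tofiwtc" -> "iduxlir" -> "dxlr" -> "xlr"
  "kqmkzplbewav" -> "vaweblpzkmqk" -> "kpltqaeozbfz" -> "kpltqzbfz" -> "pltqzbfz"
  "wqn" -> "nqw" -> "cfl" -> "cfl" -> "fl"
  "fma" -> "amf" -> "pbu" -> "pb" -> "b"

"fp"; "gwftrdg"; "xlr"; "pltqzbfz"; "fl"; "b"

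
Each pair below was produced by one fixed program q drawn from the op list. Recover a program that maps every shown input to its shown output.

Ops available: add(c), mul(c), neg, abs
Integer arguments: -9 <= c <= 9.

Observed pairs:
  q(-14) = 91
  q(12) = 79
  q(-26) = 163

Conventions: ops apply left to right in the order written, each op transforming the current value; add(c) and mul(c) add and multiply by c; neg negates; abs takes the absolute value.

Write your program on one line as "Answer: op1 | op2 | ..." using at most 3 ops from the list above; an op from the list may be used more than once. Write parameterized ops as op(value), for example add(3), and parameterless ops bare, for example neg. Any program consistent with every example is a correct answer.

mul(-6) | abs | add(7)

Check, running the answer program on each example:
  -14 -> 84 -> 84 -> 91
  12 -> -72 -> 72 -> 79
  -26 -> 156 -> 156 -> 163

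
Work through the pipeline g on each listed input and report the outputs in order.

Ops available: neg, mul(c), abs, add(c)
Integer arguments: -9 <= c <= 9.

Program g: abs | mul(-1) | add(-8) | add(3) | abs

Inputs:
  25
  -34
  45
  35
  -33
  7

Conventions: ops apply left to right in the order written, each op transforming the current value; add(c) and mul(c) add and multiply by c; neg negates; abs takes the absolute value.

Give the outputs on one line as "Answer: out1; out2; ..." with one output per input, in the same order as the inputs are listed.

30; 39; 50; 40; 38; 12

Execution, op by op:
  25 -> 25 -> -25 -> -33 -> -30 -> 30
  -34 -> 34 -> -34 -> -42 -> -39 -> 39
  45 -> 45 -> -45 -> -53 -> -50 -> 50
  35 -> 35 -> -35 -> -43 -> -40 -> 40
  -33 -> 33 -> -33 -> -41 -> -38 -> 38
  7 -> 7 -> -7 -> -15 -> -12 -> 12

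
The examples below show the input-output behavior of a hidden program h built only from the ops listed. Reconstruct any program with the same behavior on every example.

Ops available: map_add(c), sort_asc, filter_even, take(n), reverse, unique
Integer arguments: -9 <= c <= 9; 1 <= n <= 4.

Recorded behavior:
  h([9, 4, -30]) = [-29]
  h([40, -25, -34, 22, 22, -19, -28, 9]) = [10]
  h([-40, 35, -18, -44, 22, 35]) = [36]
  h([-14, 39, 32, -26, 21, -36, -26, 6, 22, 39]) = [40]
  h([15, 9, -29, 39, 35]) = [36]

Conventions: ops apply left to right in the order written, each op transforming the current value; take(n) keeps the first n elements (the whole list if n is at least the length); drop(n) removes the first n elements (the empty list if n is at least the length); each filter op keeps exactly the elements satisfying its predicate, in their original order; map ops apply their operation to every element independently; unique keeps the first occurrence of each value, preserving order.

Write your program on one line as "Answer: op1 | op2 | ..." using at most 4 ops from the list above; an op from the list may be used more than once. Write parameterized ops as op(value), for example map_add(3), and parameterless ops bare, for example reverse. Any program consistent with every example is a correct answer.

map_add(1) | reverse | take(1)

Check, running the answer program on each example:
  [9, 4, -30] -> [10, 5, -29] -> [-29, 5, 10] -> [-29]
  [40, -25, -34, 22, 22, -19, -28, 9] -> [41, -24, -33, 23, 23, -18, -27, 10] -> [10, -27, -18, 23, 23, -33, -24, 41] -> [10]
  [-40, 35, -18, -44, 22, 35] -> [-39, 36, -17, -43, 23, 36] -> [36, 23, -43, -17, 36, -39] -> [36]
  [-14, 39, 32, -26, 21, -36, -26, 6, 22, 39] -> [-13, 40, 33, -25, 22, -35, -25, 7, 23, 40] -> [40, 23, 7, -25, -35, 22, -25, 33, 40, -13] -> [40]
  [15, 9, -29, 39, 35] -> [16, 10, -28, 40, 36] -> [36, 40, -28, 10, 16] -> [36]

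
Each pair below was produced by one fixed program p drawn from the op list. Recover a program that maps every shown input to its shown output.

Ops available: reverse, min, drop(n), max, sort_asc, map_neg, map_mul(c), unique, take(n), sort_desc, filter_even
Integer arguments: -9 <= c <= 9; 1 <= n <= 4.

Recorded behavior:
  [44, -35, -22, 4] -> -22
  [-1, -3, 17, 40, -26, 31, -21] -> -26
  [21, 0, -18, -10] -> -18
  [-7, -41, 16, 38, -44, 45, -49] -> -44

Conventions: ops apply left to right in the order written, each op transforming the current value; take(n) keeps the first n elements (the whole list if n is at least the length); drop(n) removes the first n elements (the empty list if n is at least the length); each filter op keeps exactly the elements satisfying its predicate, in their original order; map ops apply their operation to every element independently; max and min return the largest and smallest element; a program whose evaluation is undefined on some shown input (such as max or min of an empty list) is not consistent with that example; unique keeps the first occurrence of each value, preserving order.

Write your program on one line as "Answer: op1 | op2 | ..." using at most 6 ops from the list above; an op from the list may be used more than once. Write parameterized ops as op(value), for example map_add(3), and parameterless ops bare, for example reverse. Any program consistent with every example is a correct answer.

drop(1) | map_neg | filter_even | sort_desc | map_neg | min

Check, running the answer program on each example:
  [44, -35, -22, 4] -> [-35, -22, 4] -> [35, 22, -4] -> [22, -4] -> [22, -4] -> [-22, 4] -> -22
  [-1, -3, 17, 40, -26, 31, -21] -> [-3, 17, 40, -26, 31, -21] -> [3, -17, -40, 26, -31, 21] -> [-40, 26] -> [26, -40] -> [-26, 40] -> -26
  [21, 0, -18, -10] -> [0, -18, -10] -> [0, 18, 10] -> [0, 18, 10] -> [18, 10, 0] -> [-18, -10, 0] -> -18
  [-7, -41, 16, 38, -44, 45, -49] -> [-41, 16, 38, -44, 45, -49] -> [41, -16, -38, 44, -45, 49] -> [-16, -38, 44] -> [44, -16, -38] -> [-44, 16, 38] -> -44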